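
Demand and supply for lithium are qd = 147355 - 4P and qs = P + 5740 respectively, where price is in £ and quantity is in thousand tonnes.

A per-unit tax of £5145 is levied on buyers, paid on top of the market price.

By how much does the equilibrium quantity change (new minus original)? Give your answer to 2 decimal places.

-4116.00

Before the shock: 147355 - 4P = P + 5740 ⇒ 141615 = 5P ⇒ P = 28323, q = 34063.
Since buyers pay the price plus the tax, the effective demand curve becomes qd = 126775 - 4P.
Equate the new curves: 126775 - 4P = P + 5740, giving 121035 = 5P, P = 24207, q = 29947.
Δq = 29947 − 34063 = -4116.00.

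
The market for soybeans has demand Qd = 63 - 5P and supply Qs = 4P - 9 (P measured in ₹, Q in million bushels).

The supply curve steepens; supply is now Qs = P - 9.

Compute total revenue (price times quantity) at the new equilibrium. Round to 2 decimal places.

Solve the original market: 63 - 5P = 4P - 9, hence P = 8 and Q = 23.
The shock moves the curves to Qd = 63 - 5P and Qs = P - 9.
Setting them equal: 63 - 5P = P - 9 → 72 = 6P, so P = 12 and Q = 3.
New expenditure = 12 × 3 = 36.00.

36.00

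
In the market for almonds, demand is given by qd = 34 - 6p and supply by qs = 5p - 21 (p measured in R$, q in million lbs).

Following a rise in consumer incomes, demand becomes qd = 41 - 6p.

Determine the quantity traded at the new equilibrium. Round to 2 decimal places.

Original equilibrium: 34 - 6p = 5p - 21 gives 55 = 11p, so p = 5 and q = 4.
The new curves are qd = 41 - 6p (demand) and qs = 5p - 21 (supply).
Setting them equal: 41 - 6p = 5p - 21 → 62 = 11p, so p = 62/11 ≈ 5.6364 and q = 79/11 ≈ 7.1818.

7.18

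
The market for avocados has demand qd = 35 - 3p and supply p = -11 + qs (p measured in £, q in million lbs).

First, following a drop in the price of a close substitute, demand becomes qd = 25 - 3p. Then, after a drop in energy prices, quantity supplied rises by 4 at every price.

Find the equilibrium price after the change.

Initially, 35 - 3p = p + 11, so 24 = 4p and p = 6, q = 17.
After the shift, demand is qd = 25 - 3p and supply is qs = p + 15.
New equilibrium: 25 - 3p = p + 15 ⇒ 10 = 4p ⇒ p = 2.5, q = 17.5.

2.5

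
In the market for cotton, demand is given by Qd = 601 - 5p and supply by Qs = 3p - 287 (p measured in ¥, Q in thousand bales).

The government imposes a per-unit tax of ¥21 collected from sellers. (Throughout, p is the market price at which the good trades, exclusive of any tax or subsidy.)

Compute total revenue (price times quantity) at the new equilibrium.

787.546875

Initially, 601 - 5p = 3p - 287, so 888 = 8p and p = 111, Q = 46.
Since sellers keep the price net of the tax, the effective supply curve becomes Qs = 3p - 350.
Equate the new curves: 601 - 5p = 3p - 350, giving 951 = 8p, p = 118.875, Q = 6.625.
New expenditure = 118.875 × 6.625 = 787.546875.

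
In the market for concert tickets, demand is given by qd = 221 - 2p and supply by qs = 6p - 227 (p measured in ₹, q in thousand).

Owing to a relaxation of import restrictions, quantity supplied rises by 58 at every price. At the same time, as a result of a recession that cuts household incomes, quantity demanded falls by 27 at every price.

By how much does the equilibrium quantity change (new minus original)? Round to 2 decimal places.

-5.75

Before the shock: 221 - 2p = 6p - 227 ⇒ 448 = 8p ⇒ p = 56, q = 109.
With the change applied: demand qd = 194 - 2p, supply qs = 6p - 169.
Clearing the new market: 194 - 2p = 6p - 169, so p = 45.375 and q = 103.25.
Δq = 103.25 − 109 = -5.75.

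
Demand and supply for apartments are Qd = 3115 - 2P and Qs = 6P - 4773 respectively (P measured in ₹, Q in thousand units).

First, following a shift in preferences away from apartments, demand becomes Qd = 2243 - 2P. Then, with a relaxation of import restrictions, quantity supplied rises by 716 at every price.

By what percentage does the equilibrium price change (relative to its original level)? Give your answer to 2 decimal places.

Original equilibrium: 3115 - 2P = 6P - 4773 gives 7888 = 8P, so P = 986 and Q = 1143.
With the change applied: demand Qd = 2243 - 2P, supply Qs = 6P - 4057.
New equilibrium: 2243 - 2P = 6P - 4057 ⇒ 6300 = 8P ⇒ P = 787.5, Q = 668.
%ΔP = (787.5 − 986) / 986 × 100 = -20.13%.

-20.13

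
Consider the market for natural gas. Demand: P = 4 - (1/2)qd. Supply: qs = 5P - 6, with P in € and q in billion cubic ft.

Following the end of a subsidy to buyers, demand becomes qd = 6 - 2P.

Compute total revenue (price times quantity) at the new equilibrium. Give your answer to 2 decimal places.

4.41

Before the shock: 8 - 2P = 5P - 6 ⇒ 14 = 7P ⇒ P = 2, q = 4.
The shock moves the curves to qd = 6 - 2P and qs = 5P - 6.
Clearing the new market: 6 - 2P = 5P - 6, so P = 12/7 ≈ 1.7143 and q = 18/7 ≈ 2.5714.
New expenditure = 1.7143 × 2.5714 = 4.41.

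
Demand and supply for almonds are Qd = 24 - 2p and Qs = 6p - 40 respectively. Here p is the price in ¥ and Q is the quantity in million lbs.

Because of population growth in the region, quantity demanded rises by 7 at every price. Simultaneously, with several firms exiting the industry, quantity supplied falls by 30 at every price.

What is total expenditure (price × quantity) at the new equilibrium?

72.59375

Solve the original market: 24 - 2p = 6p - 40, hence p = 8 and Q = 8.
After the shift, demand is Qd = 31 - 2p and supply is Qs = 6p - 70.
Equate the new curves: 31 - 2p = 6p - 70, giving 101 = 8p, p = 12.625, Q = 5.75.
New expenditure = 12.625 × 5.75 = 72.59375.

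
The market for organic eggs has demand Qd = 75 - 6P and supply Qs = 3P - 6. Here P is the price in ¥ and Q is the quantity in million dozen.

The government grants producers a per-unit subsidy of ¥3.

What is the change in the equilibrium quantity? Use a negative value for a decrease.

Initially, 75 - 6P = 3P - 6, so 81 = 9P and P = 9, Q = 21.
Since sellers receive the price plus the subsidy, the effective supply curve becomes Qs = 3P + 3.
Equate the new curves: 75 - 6P = 3P + 3, giving 72 = 9P, P = 8, Q = 27.
ΔQ = 27 − 21 = +6.

+6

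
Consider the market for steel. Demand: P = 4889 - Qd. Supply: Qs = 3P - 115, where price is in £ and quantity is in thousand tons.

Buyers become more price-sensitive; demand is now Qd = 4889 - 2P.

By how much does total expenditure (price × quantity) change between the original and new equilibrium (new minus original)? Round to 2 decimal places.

Before the shock: 4889 - P = 3P - 115 ⇒ 5004 = 4P ⇒ P = 1251, Q = 3638.
With the change applied: demand Qd = 4889 - 2P, supply Qs = 3P - 115.
Setting them equal: 4889 - 2P = 3P - 115 → 5004 = 5P, so P = 1000.8 and Q = 2887.4.
Expenditure moves from 1251×3638 = 4551138 to 1000.8×2887.4 = 2889709.92; change = -1661428.08.

-1661428.08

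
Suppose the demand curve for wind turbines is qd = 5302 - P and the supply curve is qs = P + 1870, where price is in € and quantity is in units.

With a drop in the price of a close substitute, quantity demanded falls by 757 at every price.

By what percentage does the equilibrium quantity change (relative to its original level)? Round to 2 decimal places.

Original equilibrium: 5302 - P = P + 1870 gives 3432 = 2P, so P = 1716 and q = 3586.
The new curves are qd = 4545 - P (demand) and qs = P + 1870 (supply).
New equilibrium: 4545 - P = P + 1870 ⇒ 2675 = 2P ⇒ P = 1337.5, q = 3207.5.
%Δq = (3207.5 − 3586) / 3586 × 100 = -10.55%.

-10.55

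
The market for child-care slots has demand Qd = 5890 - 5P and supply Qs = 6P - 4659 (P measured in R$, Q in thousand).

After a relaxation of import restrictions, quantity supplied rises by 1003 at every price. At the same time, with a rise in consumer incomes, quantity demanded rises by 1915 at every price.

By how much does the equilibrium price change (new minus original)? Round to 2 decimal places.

+82.91

Original equilibrium: 5890 - 5P = 6P - 4659 gives 10549 = 11P, so P = 959 and Q = 1095.
The new curves are Qd = 7805 - 5P (demand) and Qs = 6P - 3656 (supply).
Setting them equal: 7805 - 5P = 6P - 3656 → 11461 = 11P, so P = 11461/11 ≈ 1041.9091 and Q = 28550/11 ≈ 2595.4545.
ΔP = 1041.9091 − 959 = +82.91.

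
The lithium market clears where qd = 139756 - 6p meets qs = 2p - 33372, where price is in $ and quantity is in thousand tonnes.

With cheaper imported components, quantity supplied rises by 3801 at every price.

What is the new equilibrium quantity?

12760.75

Solve the original market: 139756 - 6p = 2p - 33372, hence p = 21641 and q = 9910.
The new curves are qd = 139756 - 6p (demand) and qs = 2p - 29571 (supply).
New equilibrium: 139756 - 6p = 2p - 29571 ⇒ 169327 = 8p ⇒ p = 21165.875, q = 12760.75.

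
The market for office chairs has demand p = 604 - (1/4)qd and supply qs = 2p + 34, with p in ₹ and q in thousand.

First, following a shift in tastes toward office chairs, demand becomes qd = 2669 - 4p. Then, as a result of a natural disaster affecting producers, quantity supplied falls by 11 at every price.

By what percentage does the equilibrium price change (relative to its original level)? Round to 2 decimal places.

+11.08

Initially, 2416 - 4p = 2p + 34, so 2382 = 6p and p = 397, q = 828.
With the change applied: demand qd = 2669 - 4p, supply qs = 2p + 23.
Setting them equal: 2669 - 4p = 2p + 23 → 2646 = 6p, so p = 441 and q = 905.
%Δp = (441 − 397) / 397 × 100 = +11.08%.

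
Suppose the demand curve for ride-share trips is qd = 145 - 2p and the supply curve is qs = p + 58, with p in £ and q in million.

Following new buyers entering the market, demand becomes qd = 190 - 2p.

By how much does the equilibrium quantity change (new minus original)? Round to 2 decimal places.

Original equilibrium: 145 - 2p = p + 58 gives 87 = 3p, so p = 29 and q = 87.
With the change applied: demand qd = 190 - 2p, supply qs = p + 58.
Clearing the new market: 190 - 2p = p + 58, so p = 44 and q = 102.
Δq = 102 − 87 = +15.00.

+15.00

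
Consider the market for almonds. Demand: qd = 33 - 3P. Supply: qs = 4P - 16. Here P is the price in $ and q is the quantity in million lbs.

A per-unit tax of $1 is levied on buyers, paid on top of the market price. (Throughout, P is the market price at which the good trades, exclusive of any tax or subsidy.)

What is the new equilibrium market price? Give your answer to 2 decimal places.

Before the shock: 33 - 3P = 4P - 16 ⇒ 49 = 7P ⇒ P = 7, q = 12.
Since buyers pay the price plus the tax, the effective demand curve becomes qd = 30 - 3P.
Equate the new curves: 30 - 3P = 4P - 16, giving 46 = 7P, P = 46/7 ≈ 6.5714, q = 72/7 ≈ 10.2857.

6.57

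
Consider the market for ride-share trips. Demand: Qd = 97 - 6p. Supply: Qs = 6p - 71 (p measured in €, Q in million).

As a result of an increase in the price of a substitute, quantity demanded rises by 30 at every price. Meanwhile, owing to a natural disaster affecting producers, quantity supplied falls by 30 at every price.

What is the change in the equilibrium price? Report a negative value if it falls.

+5

Solve the original market: 97 - 6p = 6p - 71, hence p = 14 and Q = 13.
The shock moves the curves to Qd = 127 - 6p and Qs = 6p - 101.
Setting them equal: 127 - 6p = 6p - 101 → 228 = 12p, so p = 19 and Q = 13.
Δp = 19 − 14 = +5.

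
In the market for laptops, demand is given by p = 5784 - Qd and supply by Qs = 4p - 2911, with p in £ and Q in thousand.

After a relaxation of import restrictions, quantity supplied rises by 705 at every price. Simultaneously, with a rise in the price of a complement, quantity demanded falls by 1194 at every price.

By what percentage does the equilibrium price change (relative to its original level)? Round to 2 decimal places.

Initially, 5784 - p = 4p - 2911, so 8695 = 5p and p = 1739, Q = 4045.
The shock moves the curves to Qd = 4590 - p and Qs = 4p - 2206.
New equilibrium: 4590 - p = 4p - 2206 ⇒ 6796 = 5p ⇒ p = 1359.2, Q = 3230.8.
%Δp = (1359.2 − 1739) / 1739 × 100 = -21.84%.

-21.84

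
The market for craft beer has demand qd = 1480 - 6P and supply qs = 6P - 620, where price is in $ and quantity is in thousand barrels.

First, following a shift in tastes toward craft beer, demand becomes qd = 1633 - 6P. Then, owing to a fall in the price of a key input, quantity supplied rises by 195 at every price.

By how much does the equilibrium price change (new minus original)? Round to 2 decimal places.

Before the shock: 1480 - 6P = 6P - 620 ⇒ 2100 = 12P ⇒ P = 175, q = 430.
The new curves are qd = 1633 - 6P (demand) and qs = 6P - 425 (supply).
New equilibrium: 1633 - 6P = 6P - 425 ⇒ 2058 = 12P ⇒ P = 171.5, q = 604.
ΔP = 171.5 − 175 = -3.50.

-3.50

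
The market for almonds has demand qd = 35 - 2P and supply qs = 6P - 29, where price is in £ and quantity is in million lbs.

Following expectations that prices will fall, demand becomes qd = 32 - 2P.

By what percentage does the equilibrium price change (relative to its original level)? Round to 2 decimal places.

Initially, 35 - 2P = 6P - 29, so 64 = 8P and P = 8, q = 19.
The shock moves the curves to qd = 32 - 2P and qs = 6P - 29.
New equilibrium: 32 - 2P = 6P - 29 ⇒ 61 = 8P ⇒ P = 7.625, q = 16.75.
%ΔP = (7.625 − 8) / 8 × 100 = -4.69%.

-4.69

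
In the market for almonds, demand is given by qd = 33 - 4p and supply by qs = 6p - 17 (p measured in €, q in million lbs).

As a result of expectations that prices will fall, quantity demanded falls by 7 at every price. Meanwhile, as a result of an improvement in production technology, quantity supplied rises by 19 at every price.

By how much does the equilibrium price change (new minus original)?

-2.6

Initially, 33 - 4p = 6p - 17, so 50 = 10p and p = 5, q = 13.
After the shift, demand is qd = 26 - 4p and supply is qs = 6p + 2.
Setting them equal: 26 - 4p = 6p + 2 → 24 = 10p, so p = 2.4 and q = 16.4.
Δp = 2.4 − 5 = -2.6.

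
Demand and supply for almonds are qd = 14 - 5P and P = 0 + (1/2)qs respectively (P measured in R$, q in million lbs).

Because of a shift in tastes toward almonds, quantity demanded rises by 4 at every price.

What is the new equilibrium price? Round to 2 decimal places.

Original equilibrium: 14 - 5P = 2P gives 14 = 7P, so P = 2 and q = 4.
After the shift, demand is qd = 18 - 5P and supply is qs = 2P.
Equate the new curves: 18 - 5P = 2P, giving 18 = 7P, P = 18/7 ≈ 2.5714, q = 36/7 ≈ 5.1429.

2.57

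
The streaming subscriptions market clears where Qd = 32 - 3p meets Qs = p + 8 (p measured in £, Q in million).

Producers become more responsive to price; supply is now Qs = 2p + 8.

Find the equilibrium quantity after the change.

17.6

Solve the original market: 32 - 3p = p + 8, hence p = 6 and Q = 14.
The shock moves the curves to Qd = 32 - 3p and Qs = 2p + 8.
Setting them equal: 32 - 3p = 2p + 8 → 24 = 5p, so p = 4.8 and Q = 17.6.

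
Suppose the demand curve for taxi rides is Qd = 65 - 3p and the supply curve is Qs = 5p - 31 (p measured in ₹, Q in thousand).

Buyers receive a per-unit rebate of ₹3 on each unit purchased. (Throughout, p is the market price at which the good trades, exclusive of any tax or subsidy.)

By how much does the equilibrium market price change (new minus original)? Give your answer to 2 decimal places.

Initially, 65 - 3p = 5p - 31, so 96 = 8p and p = 12, Q = 29.
Since buyers' out-of-pocket price is the market price minus the rebate, the effective demand curve becomes Qd = 74 - 3p.
Equate the new curves: 74 - 3p = 5p - 31, giving 105 = 8p, p = 13.125, Q = 34.625.
Δp = 13.125 − 12 = +1.13.

+1.13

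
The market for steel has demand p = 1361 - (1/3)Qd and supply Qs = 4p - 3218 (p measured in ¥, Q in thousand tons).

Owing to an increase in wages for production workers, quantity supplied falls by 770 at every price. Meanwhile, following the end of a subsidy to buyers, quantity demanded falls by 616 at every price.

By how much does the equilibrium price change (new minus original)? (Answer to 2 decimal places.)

+22.00

Before the shock: 4083 - 3p = 4p - 3218 ⇒ 7301 = 7p ⇒ p = 1043, Q = 954.
The shock moves the curves to Qd = 3467 - 3p and Qs = 4p - 3988.
Equate the new curves: 3467 - 3p = 4p - 3988, giving 7455 = 7p, p = 1065, Q = 272.
Δp = 1065 − 1043 = +22.00.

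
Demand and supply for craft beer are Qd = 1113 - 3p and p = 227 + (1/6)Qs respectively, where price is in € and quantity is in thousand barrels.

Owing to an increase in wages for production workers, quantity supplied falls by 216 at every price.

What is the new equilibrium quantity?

216

Before the shock: 1113 - 3p = 6p - 1362 ⇒ 2475 = 9p ⇒ p = 275, Q = 288.
After the shift, demand is Qd = 1113 - 3p and supply is Qs = 6p - 1578.
New equilibrium: 1113 - 3p = 6p - 1578 ⇒ 2691 = 9p ⇒ p = 299, Q = 216.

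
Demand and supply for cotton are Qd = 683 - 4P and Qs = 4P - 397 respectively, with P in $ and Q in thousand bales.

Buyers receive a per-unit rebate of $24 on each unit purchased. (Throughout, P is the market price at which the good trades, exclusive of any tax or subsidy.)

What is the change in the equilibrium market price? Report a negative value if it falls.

Initially, 683 - 4P = 4P - 397, so 1080 = 8P and P = 135, Q = 143.
Since buyers' out-of-pocket price is the market price minus the rebate, the effective demand curve becomes Qd = 779 - 4P.
Equate the new curves: 779 - 4P = 4P - 397, giving 1176 = 8P, P = 147, Q = 191.
ΔP = 147 − 135 = +12.

+12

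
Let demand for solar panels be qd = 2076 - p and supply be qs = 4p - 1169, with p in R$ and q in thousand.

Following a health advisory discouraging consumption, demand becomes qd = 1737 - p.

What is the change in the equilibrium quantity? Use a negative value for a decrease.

Original equilibrium: 2076 - p = 4p - 1169 gives 3245 = 5p, so p = 649 and q = 1427.
With the change applied: demand qd = 1737 - p, supply qs = 4p - 1169.
New equilibrium: 1737 - p = 4p - 1169 ⇒ 2906 = 5p ⇒ p = 581.2, q = 1155.8.
Δq = 1155.8 − 1427 = -271.2.

-271.2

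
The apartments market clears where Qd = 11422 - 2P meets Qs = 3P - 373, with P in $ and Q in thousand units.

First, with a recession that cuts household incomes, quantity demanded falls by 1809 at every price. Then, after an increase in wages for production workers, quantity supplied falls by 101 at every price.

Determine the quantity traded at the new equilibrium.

Original equilibrium: 11422 - 2P = 3P - 373 gives 11795 = 5P, so P = 2359 and Q = 6704.
The shock moves the curves to Qd = 9613 - 2P and Qs = 3P - 474.
Equate the new curves: 9613 - 2P = 3P - 474, giving 10087 = 5P, P = 2017.4, Q = 5578.2.

5578.2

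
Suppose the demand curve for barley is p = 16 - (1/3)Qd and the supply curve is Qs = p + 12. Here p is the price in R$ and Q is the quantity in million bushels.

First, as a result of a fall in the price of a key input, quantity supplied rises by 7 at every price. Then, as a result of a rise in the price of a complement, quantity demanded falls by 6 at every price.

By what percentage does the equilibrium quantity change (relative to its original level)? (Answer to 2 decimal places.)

Original equilibrium: 48 - 3p = p + 12 gives 36 = 4p, so p = 9 and Q = 21.
The shock moves the curves to Qd = 42 - 3p and Qs = p + 19.
Setting them equal: 42 - 3p = p + 19 → 23 = 4p, so p = 5.75 and Q = 24.75.
%ΔQ = (24.75 − 21) / 21 × 100 = +17.86%.

+17.86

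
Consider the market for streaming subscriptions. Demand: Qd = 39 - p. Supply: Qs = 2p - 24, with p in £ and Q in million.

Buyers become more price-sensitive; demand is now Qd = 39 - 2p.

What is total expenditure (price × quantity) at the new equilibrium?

118.125

Solve the original market: 39 - p = 2p - 24, hence p = 21 and Q = 18.
The shock moves the curves to Qd = 39 - 2p and Qs = 2p - 24.
Setting them equal: 39 - 2p = 2p - 24 → 63 = 4p, so p = 15.75 and Q = 7.5.
New expenditure = 15.75 × 7.5 = 118.125.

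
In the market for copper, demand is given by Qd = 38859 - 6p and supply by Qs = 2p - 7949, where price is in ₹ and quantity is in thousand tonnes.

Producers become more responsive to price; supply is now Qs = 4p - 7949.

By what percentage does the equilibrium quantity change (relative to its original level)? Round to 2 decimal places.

Solve the original market: 38859 - 6p = 2p - 7949, hence p = 5851 and Q = 3753.
The new curves are Qd = 38859 - 6p (demand) and Qs = 4p - 7949 (supply).
New equilibrium: 38859 - 6p = 4p - 7949 ⇒ 46808 = 10p ⇒ p = 4680.8, Q = 10774.2.
%ΔQ = (10774.2 − 3753) / 3753 × 100 = +187.08%.

+187.08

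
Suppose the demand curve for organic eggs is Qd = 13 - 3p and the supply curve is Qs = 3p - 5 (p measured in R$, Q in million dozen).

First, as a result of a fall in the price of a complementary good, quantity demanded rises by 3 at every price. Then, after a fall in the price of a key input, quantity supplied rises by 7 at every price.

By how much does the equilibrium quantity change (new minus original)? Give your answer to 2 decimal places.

Before the shock: 13 - 3p = 3p - 5 ⇒ 18 = 6p ⇒ p = 3, Q = 4.
The shock moves the curves to Qd = 16 - 3p and Qs = 3p + 2.
New equilibrium: 16 - 3p = 3p + 2 ⇒ 14 = 6p ⇒ p = 7/3 ≈ 2.3333, Q = 9.
ΔQ = 9 − 4 = +5.00.

+5.00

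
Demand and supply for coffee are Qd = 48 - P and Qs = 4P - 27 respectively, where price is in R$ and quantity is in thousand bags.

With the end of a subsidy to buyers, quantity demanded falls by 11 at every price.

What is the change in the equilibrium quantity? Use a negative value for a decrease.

-8.8

Initially, 48 - P = 4P - 27, so 75 = 5P and P = 15, Q = 33.
With the change applied: demand Qd = 37 - P, supply Qs = 4P - 27.
New equilibrium: 37 - P = 4P - 27 ⇒ 64 = 5P ⇒ P = 12.8, Q = 24.2.
ΔQ = 24.2 − 33 = -8.8.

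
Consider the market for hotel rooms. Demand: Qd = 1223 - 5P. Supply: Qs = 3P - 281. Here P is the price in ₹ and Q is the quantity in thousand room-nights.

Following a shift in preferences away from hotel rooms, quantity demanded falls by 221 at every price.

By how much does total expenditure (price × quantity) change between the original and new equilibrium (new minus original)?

-21108.953125

Initially, 1223 - 5P = 3P - 281, so 1504 = 8P and P = 188, Q = 283.
The new curves are Qd = 1002 - 5P (demand) and Qs = 3P - 281 (supply).
New equilibrium: 1002 - 5P = 3P - 281 ⇒ 1283 = 8P ⇒ P = 160.375, Q = 200.125.
Expenditure moves from 188×283 = 53204 to 160.375×200.125 = 32095.046875; change = -21108.953125.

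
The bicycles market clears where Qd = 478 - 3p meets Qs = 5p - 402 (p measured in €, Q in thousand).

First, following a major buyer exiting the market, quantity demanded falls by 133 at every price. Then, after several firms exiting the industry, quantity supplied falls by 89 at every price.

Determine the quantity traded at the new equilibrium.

Initially, 478 - 3p = 5p - 402, so 880 = 8p and p = 110, Q = 148.
The shock moves the curves to Qd = 345 - 3p and Qs = 5p - 491.
Setting them equal: 345 - 3p = 5p - 491 → 836 = 8p, so p = 104.5 and Q = 31.5.

31.5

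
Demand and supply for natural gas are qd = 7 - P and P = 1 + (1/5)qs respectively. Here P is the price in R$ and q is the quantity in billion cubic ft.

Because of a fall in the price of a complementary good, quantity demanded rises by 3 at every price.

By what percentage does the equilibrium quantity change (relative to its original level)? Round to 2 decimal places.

+50.00

Initially, 7 - P = 5P - 5, so 12 = 6P and P = 2, q = 5.
With the change applied: demand qd = 10 - P, supply qs = 5P - 5.
Setting them equal: 10 - P = 5P - 5 → 15 = 6P, so P = 2.5 and q = 7.5.
%Δq = (7.5 − 5) / 5 × 100 = +50.00%.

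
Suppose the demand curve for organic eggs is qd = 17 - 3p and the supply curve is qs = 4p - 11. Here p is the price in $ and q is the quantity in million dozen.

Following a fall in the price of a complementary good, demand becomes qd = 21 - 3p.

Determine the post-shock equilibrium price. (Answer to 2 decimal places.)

Solve the original market: 17 - 3p = 4p - 11, hence p = 4 and q = 5.
The shock moves the curves to qd = 21 - 3p and qs = 4p - 11.
New equilibrium: 21 - 3p = 4p - 11 ⇒ 32 = 7p ⇒ p = 32/7 ≈ 4.5714, q = 51/7 ≈ 7.2857.

4.57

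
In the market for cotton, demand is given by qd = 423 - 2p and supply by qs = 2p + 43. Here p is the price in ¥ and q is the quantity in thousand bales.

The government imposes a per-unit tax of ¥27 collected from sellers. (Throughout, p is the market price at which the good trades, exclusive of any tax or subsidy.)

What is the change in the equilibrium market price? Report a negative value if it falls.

Original equilibrium: 423 - 2p = 2p + 43 gives 380 = 4p, so p = 95 and q = 233.
Since sellers keep the price net of the tax, the effective supply curve becomes qs = 2p - 11.
Equate the new curves: 423 - 2p = 2p - 11, giving 434 = 4p, p = 108.5, q = 206.
Δp = 108.5 − 95 = +13.5.

+13.5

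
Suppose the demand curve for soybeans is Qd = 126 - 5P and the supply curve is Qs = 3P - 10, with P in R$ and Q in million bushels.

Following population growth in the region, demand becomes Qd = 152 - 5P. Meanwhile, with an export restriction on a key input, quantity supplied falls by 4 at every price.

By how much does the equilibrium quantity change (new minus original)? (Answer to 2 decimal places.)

Before the shock: 126 - 5P = 3P - 10 ⇒ 136 = 8P ⇒ P = 17, Q = 41.
The shock moves the curves to Qd = 152 - 5P and Qs = 3P - 14.
Equate the new curves: 152 - 5P = 3P - 14, giving 166 = 8P, P = 20.75, Q = 48.25.
ΔQ = 48.25 − 41 = +7.25.

+7.25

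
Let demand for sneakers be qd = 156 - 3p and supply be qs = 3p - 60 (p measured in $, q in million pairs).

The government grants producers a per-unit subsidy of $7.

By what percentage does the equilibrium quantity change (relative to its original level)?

+21.875

Original equilibrium: 156 - 3p = 3p - 60 gives 216 = 6p, so p = 36 and q = 48.
Since sellers receive the price plus the subsidy, the effective supply curve becomes qs = 3p - 39.
Setting them equal: 156 - 3p = 3p - 39 → 195 = 6p, so p = 32.5 and q = 58.5.
%Δq = (58.5 − 48) / 48 × 100 = +21.875%.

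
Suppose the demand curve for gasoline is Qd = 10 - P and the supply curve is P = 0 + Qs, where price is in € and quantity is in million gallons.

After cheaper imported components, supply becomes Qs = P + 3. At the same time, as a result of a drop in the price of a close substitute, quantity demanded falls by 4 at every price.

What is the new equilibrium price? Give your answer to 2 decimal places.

1.50

Before the shock: 10 - P = P ⇒ 10 = 2P ⇒ P = 5, Q = 5.
The shock moves the curves to Qd = 6 - P and Qs = P + 3.
Equate the new curves: 6 - P = P + 3, giving 3 = 2P, P = 1.5, Q = 4.5.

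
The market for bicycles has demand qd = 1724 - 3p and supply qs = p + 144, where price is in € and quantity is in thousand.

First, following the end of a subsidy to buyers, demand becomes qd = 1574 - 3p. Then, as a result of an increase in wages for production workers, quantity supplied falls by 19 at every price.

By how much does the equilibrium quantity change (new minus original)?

-51.75

Solve the original market: 1724 - 3p = p + 144, hence p = 395 and q = 539.
The shock moves the curves to qd = 1574 - 3p and qs = p + 125.
New equilibrium: 1574 - 3p = p + 125 ⇒ 1449 = 4p ⇒ p = 362.25, q = 487.25.
Δq = 487.25 − 539 = -51.75.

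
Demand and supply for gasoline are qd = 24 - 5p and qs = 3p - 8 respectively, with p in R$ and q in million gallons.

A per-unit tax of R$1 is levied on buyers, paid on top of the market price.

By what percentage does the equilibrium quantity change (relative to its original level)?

-46.875

Initially, 24 - 5p = 3p - 8, so 32 = 8p and p = 4, q = 4.
Since buyers pay the price plus the tax, the effective demand curve becomes qd = 19 - 5p.
Setting them equal: 19 - 5p = 3p - 8 → 27 = 8p, so p = 3.375 and q = 2.125.
%Δq = (2.125 − 4) / 4 × 100 = -46.875%.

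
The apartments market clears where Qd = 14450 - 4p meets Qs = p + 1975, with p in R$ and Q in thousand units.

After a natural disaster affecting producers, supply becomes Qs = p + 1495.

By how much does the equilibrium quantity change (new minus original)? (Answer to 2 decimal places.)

Original equilibrium: 14450 - 4p = p + 1975 gives 12475 = 5p, so p = 2495 and Q = 4470.
After the shift, demand is Qd = 14450 - 4p and supply is Qs = p + 1495.
Setting them equal: 14450 - 4p = p + 1495 → 12955 = 5p, so p = 2591 and Q = 4086.
ΔQ = 4086 − 4470 = -384.00.

-384.00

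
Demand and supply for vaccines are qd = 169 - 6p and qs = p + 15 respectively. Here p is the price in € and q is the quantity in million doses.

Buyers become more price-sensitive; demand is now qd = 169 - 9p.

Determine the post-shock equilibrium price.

Original equilibrium: 169 - 6p = p + 15 gives 154 = 7p, so p = 22 and q = 37.
With the change applied: demand qd = 169 - 9p, supply qs = p + 15.
New equilibrium: 169 - 9p = p + 15 ⇒ 154 = 10p ⇒ p = 15.4, q = 30.4.

15.4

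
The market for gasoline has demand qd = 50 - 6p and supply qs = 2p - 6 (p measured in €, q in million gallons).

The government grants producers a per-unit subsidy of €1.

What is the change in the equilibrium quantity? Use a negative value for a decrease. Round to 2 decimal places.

+1.50

Solve the original market: 50 - 6p = 2p - 6, hence p = 7 and q = 8.
Since sellers receive the price plus the subsidy, the effective supply curve becomes qs = 2p - 4.
Clearing the new market: 50 - 6p = 2p - 4, so p = 6.75 and q = 9.5.
Δq = 9.5 − 8 = +1.50.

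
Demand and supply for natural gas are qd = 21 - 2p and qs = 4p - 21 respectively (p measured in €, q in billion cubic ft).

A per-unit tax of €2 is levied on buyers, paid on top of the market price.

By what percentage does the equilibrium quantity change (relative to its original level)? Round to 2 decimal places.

Original equilibrium: 21 - 2p = 4p - 21 gives 42 = 6p, so p = 7 and q = 7.
Since buyers pay the price plus the tax, the effective demand curve becomes qd = 17 - 2p.
New equilibrium: 17 - 2p = 4p - 21 ⇒ 38 = 6p ⇒ p = 19/3 ≈ 6.3333, q = 13/3 ≈ 4.3333.
%Δq = (4.3333 − 7) / 7 × 100 = -38.10%.

-38.10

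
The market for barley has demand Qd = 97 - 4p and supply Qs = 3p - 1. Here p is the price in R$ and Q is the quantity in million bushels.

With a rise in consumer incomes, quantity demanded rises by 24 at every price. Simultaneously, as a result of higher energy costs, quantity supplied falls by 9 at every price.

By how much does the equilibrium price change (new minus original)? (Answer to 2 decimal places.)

Original equilibrium: 97 - 4p = 3p - 1 gives 98 = 7p, so p = 14 and Q = 41.
The shock moves the curves to Qd = 121 - 4p and Qs = 3p - 10.
New equilibrium: 121 - 4p = 3p - 10 ⇒ 131 = 7p ⇒ p = 131/7 ≈ 18.7143, Q = 323/7 ≈ 46.1429.
Δp = 18.7143 − 14 = +4.71.

+4.71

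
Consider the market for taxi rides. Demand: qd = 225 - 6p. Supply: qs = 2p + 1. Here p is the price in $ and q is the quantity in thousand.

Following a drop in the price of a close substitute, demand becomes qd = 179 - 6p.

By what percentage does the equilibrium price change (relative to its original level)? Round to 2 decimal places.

Solve the original market: 225 - 6p = 2p + 1, hence p = 28 and q = 57.
With the change applied: demand qd = 179 - 6p, supply qs = 2p + 1.
Clearing the new market: 179 - 6p = 2p + 1, so p = 22.25 and q = 45.5.
%Δp = (22.25 − 28) / 28 × 100 = -20.54%.

-20.54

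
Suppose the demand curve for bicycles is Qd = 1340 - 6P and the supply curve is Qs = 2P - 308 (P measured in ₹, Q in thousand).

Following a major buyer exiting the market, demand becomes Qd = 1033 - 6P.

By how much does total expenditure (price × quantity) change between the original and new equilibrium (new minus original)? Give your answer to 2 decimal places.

-16856.22

Before the shock: 1340 - 6P = 2P - 308 ⇒ 1648 = 8P ⇒ P = 206, Q = 104.
After the shift, demand is Qd = 1033 - 6P and supply is Qs = 2P - 308.
Clearing the new market: 1033 - 6P = 2P - 308, so P = 167.625 and Q = 27.25.
Expenditure moves from 206×104 = 21424 to 167.625×27.25 = 4567.78125; change = -16856.22.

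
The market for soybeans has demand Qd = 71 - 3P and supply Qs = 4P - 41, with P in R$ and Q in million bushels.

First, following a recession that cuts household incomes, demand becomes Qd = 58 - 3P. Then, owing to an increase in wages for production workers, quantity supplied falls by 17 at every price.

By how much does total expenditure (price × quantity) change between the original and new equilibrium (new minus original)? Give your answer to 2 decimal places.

-230.69

Initially, 71 - 3P = 4P - 41, so 112 = 7P and P = 16, Q = 23.
The shock moves the curves to Qd = 58 - 3P and Qs = 4P - 58.
Clearing the new market: 58 - 3P = 4P - 58, so P = 116/7 ≈ 16.5714 and Q = 58/7 ≈ 8.2857.
Expenditure moves from 16×23 = 368 to 16.5714×8.2857 = 137.3061; change = -230.69.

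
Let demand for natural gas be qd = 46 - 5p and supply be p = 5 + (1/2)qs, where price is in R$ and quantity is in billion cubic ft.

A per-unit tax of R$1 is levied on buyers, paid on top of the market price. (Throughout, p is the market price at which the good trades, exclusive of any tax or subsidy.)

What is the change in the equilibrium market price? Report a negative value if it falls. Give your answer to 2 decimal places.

Before the shock: 46 - 5p = 2p - 10 ⇒ 56 = 7p ⇒ p = 8, q = 6.
Since buyers pay the price plus the tax, the effective demand curve becomes qd = 41 - 5p.
Clearing the new market: 41 - 5p = 2p - 10, so p = 51/7 ≈ 7.2857 and q = 32/7 ≈ 4.5714.
Δp = 7.2857 − 8 = -0.71.

-0.71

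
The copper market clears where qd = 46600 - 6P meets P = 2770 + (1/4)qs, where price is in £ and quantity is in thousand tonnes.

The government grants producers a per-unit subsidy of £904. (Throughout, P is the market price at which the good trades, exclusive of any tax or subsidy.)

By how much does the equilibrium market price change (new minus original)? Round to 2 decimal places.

-361.60

Initially, 46600 - 6P = 4P - 11080, so 57680 = 10P and P = 5768, q = 11992.
Since sellers receive the price plus the subsidy, the effective supply curve becomes qs = 4P - 7464.
Setting them equal: 46600 - 6P = 4P - 7464 → 54064 = 10P, so P = 5406.4 and q = 14161.6.
ΔP = 5406.4 − 5768 = -361.60.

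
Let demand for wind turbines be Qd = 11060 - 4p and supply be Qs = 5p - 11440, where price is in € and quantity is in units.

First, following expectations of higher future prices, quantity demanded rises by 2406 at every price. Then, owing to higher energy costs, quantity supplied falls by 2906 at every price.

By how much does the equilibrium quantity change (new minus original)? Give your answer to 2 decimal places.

+45.11

Original equilibrium: 11060 - 4p = 5p - 11440 gives 22500 = 9p, so p = 2500 and Q = 1060.
The shock moves the curves to Qd = 13466 - 4p and Qs = 5p - 14346.
New equilibrium: 13466 - 4p = 5p - 14346 ⇒ 27812 = 9p ⇒ p = 27812/9 ≈ 3090.2222, Q = 9946/9 ≈ 1105.1111.
ΔQ = 1105.1111 − 1060 = +45.11.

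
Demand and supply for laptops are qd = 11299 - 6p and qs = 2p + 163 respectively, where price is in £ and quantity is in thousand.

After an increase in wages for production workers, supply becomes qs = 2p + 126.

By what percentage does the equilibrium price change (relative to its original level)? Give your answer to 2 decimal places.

Before the shock: 11299 - 6p = 2p + 163 ⇒ 11136 = 8p ⇒ p = 1392, q = 2947.
After the shift, demand is qd = 11299 - 6p and supply is qs = 2p + 126.
Clearing the new market: 11299 - 6p = 2p + 126, so p = 1396.625 and q = 2919.25.
%Δp = (1396.625 − 1392) / 1392 × 100 = +0.33%.

+0.33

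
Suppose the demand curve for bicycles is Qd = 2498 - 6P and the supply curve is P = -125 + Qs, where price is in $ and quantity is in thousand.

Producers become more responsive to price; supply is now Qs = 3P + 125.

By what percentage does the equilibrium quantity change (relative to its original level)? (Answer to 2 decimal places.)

Before the shock: 2498 - 6P = P + 125 ⇒ 2373 = 7P ⇒ P = 339, Q = 464.
The shock moves the curves to Qd = 2498 - 6P and Qs = 3P + 125.
Clearing the new market: 2498 - 6P = 3P + 125, so P = 791/3 ≈ 263.6667 and Q = 916.
%ΔQ = (916 − 464) / 464 × 100 = +97.41%.

+97.41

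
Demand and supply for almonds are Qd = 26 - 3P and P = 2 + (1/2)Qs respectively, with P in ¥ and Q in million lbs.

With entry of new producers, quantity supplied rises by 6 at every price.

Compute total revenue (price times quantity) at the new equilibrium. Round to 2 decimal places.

55.68

Solve the original market: 26 - 3P = 2P - 4, hence P = 6 and Q = 8.
The shock moves the curves to Qd = 26 - 3P and Qs = 2P + 2.
Equate the new curves: 26 - 3P = 2P + 2, giving 24 = 5P, P = 4.8, Q = 11.6.
New expenditure = 4.8 × 11.6 = 55.68.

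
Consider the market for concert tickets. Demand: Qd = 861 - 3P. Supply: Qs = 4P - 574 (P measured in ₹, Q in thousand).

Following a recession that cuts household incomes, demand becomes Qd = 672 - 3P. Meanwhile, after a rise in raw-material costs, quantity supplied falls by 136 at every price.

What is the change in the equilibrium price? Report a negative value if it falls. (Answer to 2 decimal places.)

-7.57

Solve the original market: 861 - 3P = 4P - 574, hence P = 205 and Q = 246.
With the change applied: demand Qd = 672 - 3P, supply Qs = 4P - 710.
Clearing the new market: 672 - 3P = 4P - 710, so P = 1382/7 ≈ 197.4286 and Q = 558/7 ≈ 79.7143.
ΔP = 197.4286 − 205 = -7.57.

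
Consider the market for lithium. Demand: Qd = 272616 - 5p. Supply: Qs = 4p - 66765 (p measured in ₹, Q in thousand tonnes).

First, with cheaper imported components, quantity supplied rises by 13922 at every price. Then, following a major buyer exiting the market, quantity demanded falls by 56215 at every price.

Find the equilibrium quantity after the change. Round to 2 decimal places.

Original equilibrium: 272616 - 5p = 4p - 66765 gives 339381 = 9p, so p = 37709 and Q = 84071.
After the shift, demand is Qd = 216401 - 5p and supply is Qs = 4p - 52843.
Clearing the new market: 216401 - 5p = 4p - 52843, so p = 29916 and Q = 66821.

66821.00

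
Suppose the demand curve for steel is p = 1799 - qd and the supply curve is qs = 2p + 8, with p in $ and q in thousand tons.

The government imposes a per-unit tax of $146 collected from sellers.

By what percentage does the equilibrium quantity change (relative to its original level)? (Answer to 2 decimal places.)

Initially, 1799 - p = 2p + 8, so 1791 = 3p and p = 597, q = 1202.
Since sellers keep the price net of the tax, the effective supply curve becomes qs = 2p - 284.
Setting them equal: 1799 - p = 2p - 284 → 2083 = 3p, so p = 2083/3 ≈ 694.3333 and q = 3314/3 ≈ 1104.6667.
%Δq = (1104.6667 − 1202) / 1202 × 100 = -8.10%.

-8.10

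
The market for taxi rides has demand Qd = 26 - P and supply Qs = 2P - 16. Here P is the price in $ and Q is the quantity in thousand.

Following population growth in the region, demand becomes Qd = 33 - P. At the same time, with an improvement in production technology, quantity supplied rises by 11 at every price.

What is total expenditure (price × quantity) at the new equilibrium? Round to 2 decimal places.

Initially, 26 - P = 2P - 16, so 42 = 3P and P = 14, Q = 12.
With the change applied: demand Qd = 33 - P, supply Qs = 2P - 5.
Setting them equal: 33 - P = 2P - 5 → 38 = 3P, so P = 38/3 ≈ 12.6667 and Q = 61/3 ≈ 20.3333.
New expenditure = 12.6667 × 20.3333 = 257.56.

257.56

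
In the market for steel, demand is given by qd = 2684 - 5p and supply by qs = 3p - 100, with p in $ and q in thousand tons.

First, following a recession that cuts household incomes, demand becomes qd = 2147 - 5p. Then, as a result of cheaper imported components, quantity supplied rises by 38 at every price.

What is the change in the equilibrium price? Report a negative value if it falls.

-71.875

Original equilibrium: 2684 - 5p = 3p - 100 gives 2784 = 8p, so p = 348 and q = 944.
With the change applied: demand qd = 2147 - 5p, supply qs = 3p - 62.
Clearing the new market: 2147 - 5p = 3p - 62, so p = 276.125 and q = 766.375.
Δp = 276.125 − 348 = -71.875.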